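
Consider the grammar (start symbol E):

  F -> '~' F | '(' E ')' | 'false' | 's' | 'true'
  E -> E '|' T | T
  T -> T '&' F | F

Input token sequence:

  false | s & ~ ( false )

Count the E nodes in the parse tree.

3

[E [E [T [F false]]] | [T [T [F s]] & [F ~ [F ( [E [T [F false]]] )]]]]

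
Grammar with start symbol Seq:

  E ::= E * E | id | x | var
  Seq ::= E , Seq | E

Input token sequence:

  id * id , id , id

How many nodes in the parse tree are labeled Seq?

3

[Seq [E [E id] * [E id]] , [Seq [E id] , [Seq [E id]]]]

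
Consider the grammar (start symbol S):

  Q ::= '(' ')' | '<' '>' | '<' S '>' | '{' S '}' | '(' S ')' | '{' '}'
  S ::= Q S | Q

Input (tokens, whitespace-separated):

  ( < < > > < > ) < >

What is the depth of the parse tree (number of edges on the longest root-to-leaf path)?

6

[S [Q ( [S [Q < [S [Q < >]] >] [S [Q < >]]] )] [S [Q < >]]]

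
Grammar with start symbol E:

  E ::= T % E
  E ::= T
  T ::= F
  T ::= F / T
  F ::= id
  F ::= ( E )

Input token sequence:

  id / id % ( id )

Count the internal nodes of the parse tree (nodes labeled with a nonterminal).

[E [T [F id] / [T [F id]]] % [E [T [F ( [E [T [F id]]] )]]]]

11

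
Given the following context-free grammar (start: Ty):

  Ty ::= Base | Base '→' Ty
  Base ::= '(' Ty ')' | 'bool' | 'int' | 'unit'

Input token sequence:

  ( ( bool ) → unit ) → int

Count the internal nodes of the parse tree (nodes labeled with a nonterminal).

[Ty [Base ( [Ty [Base ( [Ty [Base bool]] )] → [Ty [Base unit]]] )] → [Ty [Base int]]]

10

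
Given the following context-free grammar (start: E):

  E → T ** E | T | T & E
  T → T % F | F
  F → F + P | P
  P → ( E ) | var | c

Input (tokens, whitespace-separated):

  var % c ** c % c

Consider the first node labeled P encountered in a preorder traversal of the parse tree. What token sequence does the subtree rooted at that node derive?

var

[E [T [T [F [P var]]] % [F [P c]]] ** [E [T [T [F [P c]]] % [F [P c]]]]]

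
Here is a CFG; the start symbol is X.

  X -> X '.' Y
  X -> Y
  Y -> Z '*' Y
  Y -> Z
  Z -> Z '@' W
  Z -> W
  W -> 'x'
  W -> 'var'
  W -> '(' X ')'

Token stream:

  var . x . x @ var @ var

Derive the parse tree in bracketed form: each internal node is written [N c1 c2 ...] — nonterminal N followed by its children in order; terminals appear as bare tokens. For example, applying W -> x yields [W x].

X
X . Y
X . Y . Y
Y . Y . Y
Z . Y . Y
W . Y . Y
var . Y . Y
var . Z . Y
var . W . Y
var . x . Y
var . x . Z
var . x . Z @ W
var . x . Z @ W @ W
var . x . W @ W @ W
var . x . x @ W @ W
var . x . x @ var @ W
var . x . x @ var @ var

[X [X [X [Y [Z [W var]]]] . [Y [Z [W x]]]] . [Y [Z [Z [Z [W x]] @ [W var]] @ [W var]]]]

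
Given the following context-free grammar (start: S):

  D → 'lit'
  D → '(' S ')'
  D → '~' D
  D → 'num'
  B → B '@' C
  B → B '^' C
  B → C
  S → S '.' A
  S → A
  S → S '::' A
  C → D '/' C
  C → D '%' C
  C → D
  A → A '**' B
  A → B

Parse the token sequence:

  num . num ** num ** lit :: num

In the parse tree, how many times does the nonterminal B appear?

5

[S [S [S [A [B [C [D num]]]]] . [A [A [A [B [C [D num]]]] ** [B [C [D num]]]] ** [B [C [D lit]]]]] :: [A [B [C [D num]]]]]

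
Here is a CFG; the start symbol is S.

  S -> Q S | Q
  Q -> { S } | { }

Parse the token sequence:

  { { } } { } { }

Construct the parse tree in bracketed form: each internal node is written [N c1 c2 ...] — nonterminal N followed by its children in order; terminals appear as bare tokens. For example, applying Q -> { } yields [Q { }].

[S [Q { [S [Q { }]] }] [S [Q { }] [S [Q { }]]]]

S
Q S
{ S } S
{ Q } S
{ { } } S
{ { } } Q S
{ { } } { } S
{ { } } { } Q
{ { } } { } { }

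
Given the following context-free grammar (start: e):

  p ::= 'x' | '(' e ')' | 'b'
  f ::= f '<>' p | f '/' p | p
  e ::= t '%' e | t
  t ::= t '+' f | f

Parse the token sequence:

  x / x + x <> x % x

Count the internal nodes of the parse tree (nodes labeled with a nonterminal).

[e [t [t [f [f [p x]] / [p x]]] + [f [f [p x]] <> [p x]]] % [e [t [f [p x]]]]]

15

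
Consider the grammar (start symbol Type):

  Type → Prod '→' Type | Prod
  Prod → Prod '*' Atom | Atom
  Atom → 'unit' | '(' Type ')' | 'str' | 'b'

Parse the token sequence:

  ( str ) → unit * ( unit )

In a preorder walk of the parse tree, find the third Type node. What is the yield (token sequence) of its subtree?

unit * ( unit )

[Type [Prod [Atom ( [Type [Prod [Atom str]]] )]] → [Type [Prod [Prod [Atom unit]] * [Atom ( [Type [Prod [Atom unit]]] )]]]]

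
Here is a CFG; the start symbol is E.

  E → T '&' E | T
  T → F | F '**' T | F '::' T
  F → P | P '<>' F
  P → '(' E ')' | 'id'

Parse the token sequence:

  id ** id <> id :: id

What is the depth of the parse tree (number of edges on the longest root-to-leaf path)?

6

[E [T [F [P id]] ** [T [F [P id] <> [F [P id]]] :: [T [F [P id]]]]]]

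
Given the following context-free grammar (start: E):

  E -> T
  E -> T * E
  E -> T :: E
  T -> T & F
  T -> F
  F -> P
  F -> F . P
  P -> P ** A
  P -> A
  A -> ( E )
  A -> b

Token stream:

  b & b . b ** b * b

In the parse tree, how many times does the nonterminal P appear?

[E [T [T [F [P [A b]]]] & [F [F [P [A b]]] . [P [P [A b]] ** [A b]]]] * [E [T [F [P [A b]]]]]]

5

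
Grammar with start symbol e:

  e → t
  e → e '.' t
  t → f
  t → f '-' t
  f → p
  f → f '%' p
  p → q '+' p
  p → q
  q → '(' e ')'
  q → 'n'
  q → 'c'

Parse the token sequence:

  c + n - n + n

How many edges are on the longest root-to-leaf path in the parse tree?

[e [t [f [p [q c] + [p [q n]]]] - [t [f [p [q n] + [p [q n]]]]]]]

7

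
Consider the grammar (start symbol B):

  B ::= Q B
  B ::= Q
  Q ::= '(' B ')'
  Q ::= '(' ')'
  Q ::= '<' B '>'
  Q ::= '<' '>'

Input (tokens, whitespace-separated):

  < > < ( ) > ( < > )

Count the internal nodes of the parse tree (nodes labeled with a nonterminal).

[B [Q < >] [B [Q < [B [Q ( )]] >] [B [Q ( [B [Q < >]] )]]]]

10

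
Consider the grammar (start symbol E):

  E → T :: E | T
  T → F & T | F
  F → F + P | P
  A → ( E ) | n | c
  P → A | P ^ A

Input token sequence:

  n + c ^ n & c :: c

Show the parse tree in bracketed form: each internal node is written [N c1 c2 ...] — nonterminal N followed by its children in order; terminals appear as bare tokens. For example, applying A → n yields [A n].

[E [T [F [F [P [A n]]] + [P [P [A c]] ^ [A n]]] & [T [F [P [A c]]]]] :: [E [T [F [P [A c]]]]]]

E
T :: E
F & T :: E
F + P & T :: E
P + P & T :: E
A + P & T :: E
n + P & T :: E
n + P ^ A & T :: E
n + A ^ A & T :: E
n + c ^ A & T :: E
n + c ^ n & T :: E
n + c ^ n & F :: E
n + c ^ n & P :: E
n + c ^ n & A :: E
n + c ^ n & c :: E
n + c ^ n & c :: T
n + c ^ n & c :: F
n + c ^ n & c :: P
n + c ^ n & c :: A
n + c ^ n & c :: c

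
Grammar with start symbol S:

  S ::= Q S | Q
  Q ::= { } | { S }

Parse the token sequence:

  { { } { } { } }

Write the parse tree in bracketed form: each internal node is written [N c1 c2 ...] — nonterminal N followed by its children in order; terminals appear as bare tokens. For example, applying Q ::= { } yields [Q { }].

S
Q
{ S }
{ Q S }
{ { } S }
{ { } Q S }
{ { } { } S }
{ { } { } Q }
{ { } { } { } }

[S [Q { [S [Q { }] [S [Q { }] [S [Q { }]]]] }]]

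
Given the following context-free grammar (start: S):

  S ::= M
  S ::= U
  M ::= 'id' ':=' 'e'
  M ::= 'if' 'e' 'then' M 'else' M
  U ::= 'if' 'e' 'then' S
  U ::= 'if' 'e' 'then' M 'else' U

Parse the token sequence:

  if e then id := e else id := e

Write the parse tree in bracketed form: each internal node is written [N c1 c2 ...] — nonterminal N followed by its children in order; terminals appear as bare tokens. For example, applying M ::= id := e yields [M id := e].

[S [M if e then [M id := e] else [M id := e]]]

S
M
if e then M else M
if e then id := e else M
if e then id := e else id := e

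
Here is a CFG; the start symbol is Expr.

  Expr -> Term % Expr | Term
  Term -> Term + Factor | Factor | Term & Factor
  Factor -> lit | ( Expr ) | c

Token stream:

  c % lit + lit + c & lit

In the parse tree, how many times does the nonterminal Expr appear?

[Expr [Term [Factor c]] % [Expr [Term [Term [Term [Term [Factor lit]] + [Factor lit]] + [Factor c]] & [Factor lit]]]]

2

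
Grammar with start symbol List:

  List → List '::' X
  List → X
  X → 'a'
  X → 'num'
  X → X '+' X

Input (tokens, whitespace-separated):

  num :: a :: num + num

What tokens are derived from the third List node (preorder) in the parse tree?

num

[List [List [List [X num]] :: [X a]] :: [X [X num] + [X num]]]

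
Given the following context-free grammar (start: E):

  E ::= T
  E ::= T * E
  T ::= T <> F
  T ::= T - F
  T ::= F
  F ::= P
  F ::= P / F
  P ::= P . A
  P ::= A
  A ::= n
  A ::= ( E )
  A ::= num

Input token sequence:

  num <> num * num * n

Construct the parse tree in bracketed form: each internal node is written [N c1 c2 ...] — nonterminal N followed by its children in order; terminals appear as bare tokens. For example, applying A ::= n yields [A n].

E
T * E
T <> F * E
F <> F * E
P <> F * E
A <> F * E
num <> F * E
num <> P * E
num <> A * E
num <> num * E
num <> num * T * E
num <> num * F * E
num <> num * P * E
num <> num * A * E
num <> num * num * E
num <> num * num * T
num <> num * num * F
num <> num * num * P
num <> num * num * A
num <> num * num * n

[E [T [T [F [P [A num]]]] <> [F [P [A num]]]] * [E [T [F [P [A num]]]] * [E [T [F [P [A n]]]]]]]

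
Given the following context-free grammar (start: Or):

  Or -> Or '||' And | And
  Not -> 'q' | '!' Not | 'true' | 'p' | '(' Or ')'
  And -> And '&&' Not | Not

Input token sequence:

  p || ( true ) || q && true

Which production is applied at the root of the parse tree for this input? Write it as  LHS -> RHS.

Or -> Or '||' And

[Or [Or [Or [And [Not p]]] || [And [Not ( [Or [And [Not true]]] )]]] || [And [And [Not q]] && [Not true]]]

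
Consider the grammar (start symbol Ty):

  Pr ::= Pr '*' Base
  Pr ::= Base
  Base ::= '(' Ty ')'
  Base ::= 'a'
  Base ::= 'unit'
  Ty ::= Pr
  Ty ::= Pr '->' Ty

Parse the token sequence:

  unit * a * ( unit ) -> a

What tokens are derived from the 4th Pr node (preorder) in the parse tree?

unit

[Ty [Pr [Pr [Pr [Base unit]] * [Base a]] * [Base ( [Ty [Pr [Base unit]]] )]] -> [Ty [Pr [Base a]]]]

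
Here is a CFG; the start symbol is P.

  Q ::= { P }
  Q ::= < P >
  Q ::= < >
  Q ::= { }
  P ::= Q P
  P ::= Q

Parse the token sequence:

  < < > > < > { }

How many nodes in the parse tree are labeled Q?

[P [Q < [P [Q < >]] >] [P [Q < >] [P [Q { }]]]]

4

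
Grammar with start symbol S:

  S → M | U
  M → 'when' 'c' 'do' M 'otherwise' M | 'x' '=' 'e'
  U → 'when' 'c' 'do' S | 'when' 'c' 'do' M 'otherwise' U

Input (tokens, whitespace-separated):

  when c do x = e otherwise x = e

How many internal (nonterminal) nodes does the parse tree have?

[S [M when c do [M x = e] otherwise [M x = e]]]

4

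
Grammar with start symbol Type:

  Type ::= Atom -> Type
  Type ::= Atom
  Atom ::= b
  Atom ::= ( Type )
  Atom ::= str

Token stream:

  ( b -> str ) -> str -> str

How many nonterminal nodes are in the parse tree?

10

[Type [Atom ( [Type [Atom b] -> [Type [Atom str]]] )] -> [Type [Atom str] -> [Type [Atom str]]]]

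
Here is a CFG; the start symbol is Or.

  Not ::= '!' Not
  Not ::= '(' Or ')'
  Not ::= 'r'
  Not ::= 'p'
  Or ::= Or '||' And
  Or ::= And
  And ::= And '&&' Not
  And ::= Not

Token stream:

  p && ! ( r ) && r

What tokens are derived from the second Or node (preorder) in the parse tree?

r

[Or [And [And [And [Not p]] && [Not ! [Not ( [Or [And [Not r]]] )]]] && [Not r]]]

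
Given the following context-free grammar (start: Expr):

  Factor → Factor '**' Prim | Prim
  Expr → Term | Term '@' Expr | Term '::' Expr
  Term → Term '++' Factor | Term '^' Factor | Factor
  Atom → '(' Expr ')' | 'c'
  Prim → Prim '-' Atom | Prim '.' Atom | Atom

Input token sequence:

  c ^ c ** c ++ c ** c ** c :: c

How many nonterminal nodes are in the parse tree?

27

[Expr [Term [Term [Term [Factor [Prim [Atom c]]]] ^ [Factor [Factor [Prim [Atom c]]] ** [Prim [Atom c]]]] ++ [Factor [Factor [Factor [Prim [Atom c]]] ** [Prim [Atom c]]] ** [Prim [Atom c]]]] :: [Expr [Term [Factor [Prim [Atom c]]]]]]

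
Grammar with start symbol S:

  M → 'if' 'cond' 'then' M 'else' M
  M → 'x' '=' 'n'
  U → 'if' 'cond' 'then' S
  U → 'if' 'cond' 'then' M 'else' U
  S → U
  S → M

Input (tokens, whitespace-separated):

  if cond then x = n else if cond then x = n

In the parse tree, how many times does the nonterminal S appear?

[S [U if cond then [M x = n] else [U if cond then [S [M x = n]]]]]

2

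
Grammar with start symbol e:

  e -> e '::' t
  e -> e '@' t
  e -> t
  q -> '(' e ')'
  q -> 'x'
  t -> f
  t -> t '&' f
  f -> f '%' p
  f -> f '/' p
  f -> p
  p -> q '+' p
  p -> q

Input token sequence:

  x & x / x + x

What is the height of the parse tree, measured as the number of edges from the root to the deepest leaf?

[e [t [t [f [p [q x]]]] & [f [f [p [q x]]] / [p [q x] + [p [q x]]]]]]

6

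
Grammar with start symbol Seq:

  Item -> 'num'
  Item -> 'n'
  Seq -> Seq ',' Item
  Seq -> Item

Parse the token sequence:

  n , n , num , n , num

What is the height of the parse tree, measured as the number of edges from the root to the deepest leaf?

[Seq [Seq [Seq [Seq [Seq [Item n]] , [Item n]] , [Item num]] , [Item n]] , [Item num]]

6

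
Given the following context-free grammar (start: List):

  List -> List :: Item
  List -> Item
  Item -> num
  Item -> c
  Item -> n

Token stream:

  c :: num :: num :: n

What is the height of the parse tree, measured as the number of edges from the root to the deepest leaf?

5

[List [List [List [List [Item c]] :: [Item num]] :: [Item num]] :: [Item n]]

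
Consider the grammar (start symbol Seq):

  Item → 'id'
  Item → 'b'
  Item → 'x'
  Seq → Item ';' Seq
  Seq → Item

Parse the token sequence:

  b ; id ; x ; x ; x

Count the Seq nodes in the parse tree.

5

[Seq [Item b] ; [Seq [Item id] ; [Seq [Item x] ; [Seq [Item x] ; [Seq [Item x]]]]]]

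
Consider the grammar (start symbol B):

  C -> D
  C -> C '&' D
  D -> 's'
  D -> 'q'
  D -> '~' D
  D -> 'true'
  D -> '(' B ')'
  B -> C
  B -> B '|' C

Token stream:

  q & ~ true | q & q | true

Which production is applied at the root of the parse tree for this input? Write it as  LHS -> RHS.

B -> B '|' C

[B [B [B [C [C [D q]] & [D ~ [D true]]]] | [C [C [D q]] & [D q]]] | [C [D true]]]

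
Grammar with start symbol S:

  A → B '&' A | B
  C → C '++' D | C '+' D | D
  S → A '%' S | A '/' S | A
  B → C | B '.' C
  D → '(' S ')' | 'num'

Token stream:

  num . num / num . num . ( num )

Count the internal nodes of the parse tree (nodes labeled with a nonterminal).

[S [A [B [B [C [D num]]] . [C [D num]]]] / [S [A [B [B [B [C [D num]]] . [C [D num]]] . [C [D ( [S [A [B [C [D num]]]]] )]]]]]]

24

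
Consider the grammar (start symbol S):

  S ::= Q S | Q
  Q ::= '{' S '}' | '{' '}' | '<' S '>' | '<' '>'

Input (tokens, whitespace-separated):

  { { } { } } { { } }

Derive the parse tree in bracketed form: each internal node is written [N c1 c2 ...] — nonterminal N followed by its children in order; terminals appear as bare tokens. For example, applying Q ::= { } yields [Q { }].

[S [Q { [S [Q { }] [S [Q { }]]] }] [S [Q { [S [Q { }]] }]]]

S
Q S
{ S } S
{ Q S } S
{ { } S } S
{ { } Q } S
{ { } { } } S
{ { } { } } Q
{ { } { } } { S }
{ { } { } } { Q }
{ { } { } } { { } }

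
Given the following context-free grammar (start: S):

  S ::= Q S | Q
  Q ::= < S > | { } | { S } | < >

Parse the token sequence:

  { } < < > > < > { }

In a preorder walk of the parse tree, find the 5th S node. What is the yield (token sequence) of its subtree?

{ }

[S [Q { }] [S [Q < [S [Q < >]] >] [S [Q < >] [S [Q { }]]]]]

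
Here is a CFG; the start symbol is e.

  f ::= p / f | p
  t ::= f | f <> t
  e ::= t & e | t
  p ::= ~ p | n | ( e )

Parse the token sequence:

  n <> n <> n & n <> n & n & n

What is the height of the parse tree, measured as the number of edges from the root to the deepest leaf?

[e [t [f [p n]] <> [t [f [p n]] <> [t [f [p n]]]]] & [e [t [f [p n]] <> [t [f [p n]]]] & [e [t [f [p n]]] & [e [t [f [p n]]]]]]]

7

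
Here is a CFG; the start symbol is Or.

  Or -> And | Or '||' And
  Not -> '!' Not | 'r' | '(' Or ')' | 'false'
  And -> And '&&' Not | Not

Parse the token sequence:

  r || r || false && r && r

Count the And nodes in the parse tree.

[Or [Or [Or [And [Not r]]] || [And [Not r]]] || [And [And [And [Not false]] && [Not r]] && [Not r]]]

5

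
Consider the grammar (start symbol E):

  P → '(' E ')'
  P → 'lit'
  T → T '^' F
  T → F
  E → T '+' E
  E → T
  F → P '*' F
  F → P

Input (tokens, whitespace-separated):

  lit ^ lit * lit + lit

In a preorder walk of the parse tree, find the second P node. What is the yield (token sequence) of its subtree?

lit

[E [T [T [F [P lit]]] ^ [F [P lit] * [F [P lit]]]] + [E [T [F [P lit]]]]]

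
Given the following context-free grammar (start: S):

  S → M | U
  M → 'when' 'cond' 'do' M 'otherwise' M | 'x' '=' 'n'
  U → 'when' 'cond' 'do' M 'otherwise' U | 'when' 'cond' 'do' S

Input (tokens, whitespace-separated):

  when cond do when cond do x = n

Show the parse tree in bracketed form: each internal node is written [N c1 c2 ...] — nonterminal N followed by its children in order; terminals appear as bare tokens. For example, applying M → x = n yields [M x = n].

[S [U when cond do [S [U when cond do [S [M x = n]]]]]]

S
U
when cond do S
when cond do U
when cond do when cond do S
when cond do when cond do M
when cond do when cond do x = n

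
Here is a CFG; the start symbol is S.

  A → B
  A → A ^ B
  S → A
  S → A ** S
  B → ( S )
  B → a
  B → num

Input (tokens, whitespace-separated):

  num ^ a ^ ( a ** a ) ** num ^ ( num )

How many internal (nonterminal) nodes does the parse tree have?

21

[S [A [A [A [B num]] ^ [B a]] ^ [B ( [S [A [B a]] ** [S [A [B a]]]] )]] ** [S [A [A [B num]] ^ [B ( [S [A [B num]]] )]]]]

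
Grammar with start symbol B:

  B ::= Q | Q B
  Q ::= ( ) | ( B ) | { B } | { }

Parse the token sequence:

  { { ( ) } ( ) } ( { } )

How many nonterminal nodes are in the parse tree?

12

[B [Q { [B [Q { [B [Q ( )]] }] [B [Q ( )]]] }] [B [Q ( [B [Q { }]] )]]]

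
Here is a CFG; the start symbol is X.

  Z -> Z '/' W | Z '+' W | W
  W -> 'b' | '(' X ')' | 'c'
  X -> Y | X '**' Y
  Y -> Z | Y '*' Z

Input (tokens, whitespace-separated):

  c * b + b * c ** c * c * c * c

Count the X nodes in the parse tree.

2

[X [X [Y [Y [Y [Z [W c]]] * [Z [Z [W b]] + [W b]]] * [Z [W c]]]] ** [Y [Y [Y [Y [Z [W c]]] * [Z [W c]]] * [Z [W c]]] * [Z [W c]]]]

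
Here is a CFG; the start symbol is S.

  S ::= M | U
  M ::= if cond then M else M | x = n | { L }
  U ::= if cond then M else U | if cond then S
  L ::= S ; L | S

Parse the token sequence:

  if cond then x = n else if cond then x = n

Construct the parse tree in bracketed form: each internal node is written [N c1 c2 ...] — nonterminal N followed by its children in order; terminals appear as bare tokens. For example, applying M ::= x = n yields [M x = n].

[S [U if cond then [M x = n] else [U if cond then [S [M x = n]]]]]

S
U
if cond then M else U
if cond then x = n else U
if cond then x = n else if cond then S
if cond then x = n else if cond then M
if cond then x = n else if cond then x = n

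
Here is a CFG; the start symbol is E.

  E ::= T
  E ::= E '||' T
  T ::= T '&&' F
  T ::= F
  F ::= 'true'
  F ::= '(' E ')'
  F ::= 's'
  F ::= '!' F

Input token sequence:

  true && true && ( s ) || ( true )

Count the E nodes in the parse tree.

4

[E [E [T [T [T [F true]] && [F true]] && [F ( [E [T [F s]]] )]]] || [T [F ( [E [T [F true]]] )]]]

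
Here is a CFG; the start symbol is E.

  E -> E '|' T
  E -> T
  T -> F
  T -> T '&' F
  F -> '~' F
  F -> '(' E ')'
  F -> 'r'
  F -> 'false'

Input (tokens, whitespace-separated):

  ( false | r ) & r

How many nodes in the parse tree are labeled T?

4

[E [T [T [F ( [E [E [T [F false]]] | [T [F r]]] )]] & [F r]]]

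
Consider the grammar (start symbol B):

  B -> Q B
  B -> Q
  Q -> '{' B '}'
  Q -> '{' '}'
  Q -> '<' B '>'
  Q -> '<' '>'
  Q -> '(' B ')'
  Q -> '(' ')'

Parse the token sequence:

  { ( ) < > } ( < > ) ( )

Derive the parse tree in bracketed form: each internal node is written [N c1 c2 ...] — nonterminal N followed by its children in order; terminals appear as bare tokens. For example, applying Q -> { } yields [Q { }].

B
Q B
{ B } B
{ Q B } B
{ ( ) B } B
{ ( ) Q } B
{ ( ) < > } B
{ ( ) < > } Q B
{ ( ) < > } ( B ) B
{ ( ) < > } ( Q ) B
{ ( ) < > } ( < > ) B
{ ( ) < > } ( < > ) Q
{ ( ) < > } ( < > ) ( )

[B [Q { [B [Q ( )] [B [Q < >]]] }] [B [Q ( [B [Q < >]] )] [B [Q ( )]]]]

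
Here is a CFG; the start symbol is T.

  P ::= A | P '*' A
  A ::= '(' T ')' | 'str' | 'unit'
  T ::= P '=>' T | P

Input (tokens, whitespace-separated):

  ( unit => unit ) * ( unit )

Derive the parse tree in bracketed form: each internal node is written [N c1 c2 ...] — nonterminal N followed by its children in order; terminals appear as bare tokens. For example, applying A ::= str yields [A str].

T
P
P * A
A * A
( T ) * A
( P => T ) * A
( A => T ) * A
( unit => T ) * A
( unit => P ) * A
( unit => A ) * A
( unit => unit ) * A
( unit => unit ) * ( T )
( unit => unit ) * ( P )
( unit => unit ) * ( A )
( unit => unit ) * ( unit )

[T [P [P [A ( [T [P [A unit]] => [T [P [A unit]]]] )]] * [A ( [T [P [A unit]]] )]]]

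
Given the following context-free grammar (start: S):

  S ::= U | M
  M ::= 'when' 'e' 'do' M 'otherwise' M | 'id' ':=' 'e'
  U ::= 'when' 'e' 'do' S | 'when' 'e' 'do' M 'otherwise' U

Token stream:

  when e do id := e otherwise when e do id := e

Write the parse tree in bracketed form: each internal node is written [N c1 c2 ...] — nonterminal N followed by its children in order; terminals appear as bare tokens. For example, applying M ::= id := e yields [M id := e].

S
U
when e do M otherwise U
when e do id := e otherwise U
when e do id := e otherwise when e do S
when e do id := e otherwise when e do M
when e do id := e otherwise when e do id := e

[S [U when e do [M id := e] otherwise [U when e do [S [M id := e]]]]]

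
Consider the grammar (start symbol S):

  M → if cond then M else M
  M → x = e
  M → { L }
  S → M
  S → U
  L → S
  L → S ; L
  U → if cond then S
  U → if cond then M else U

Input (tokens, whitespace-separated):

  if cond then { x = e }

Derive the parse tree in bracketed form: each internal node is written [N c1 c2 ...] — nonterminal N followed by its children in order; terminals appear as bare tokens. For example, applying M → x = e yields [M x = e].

[S [U if cond then [S [M { [L [S [M x = e]]] }]]]]

S
U
if cond then S
if cond then M
if cond then { L }
if cond then { S }
if cond then { M }
if cond then { x = e }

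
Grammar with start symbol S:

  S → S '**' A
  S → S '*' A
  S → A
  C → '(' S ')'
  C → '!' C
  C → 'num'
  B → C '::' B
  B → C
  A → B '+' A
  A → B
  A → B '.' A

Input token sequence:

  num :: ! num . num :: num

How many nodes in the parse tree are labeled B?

[S [A [B [C num] :: [B [C ! [C num]]]] . [A [B [C num] :: [B [C num]]]]]]

4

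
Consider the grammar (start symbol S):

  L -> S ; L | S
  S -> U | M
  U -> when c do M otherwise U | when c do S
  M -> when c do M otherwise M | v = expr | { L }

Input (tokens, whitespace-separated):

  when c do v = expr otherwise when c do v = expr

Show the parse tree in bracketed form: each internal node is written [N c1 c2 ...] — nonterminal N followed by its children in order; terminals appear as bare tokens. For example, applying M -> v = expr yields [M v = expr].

S
U
when c do M otherwise U
when c do v = expr otherwise U
when c do v = expr otherwise when c do S
when c do v = expr otherwise when c do M
when c do v = expr otherwise when c do v = expr

[S [U when c do [M v = expr] otherwise [U when c do [S [M v = expr]]]]]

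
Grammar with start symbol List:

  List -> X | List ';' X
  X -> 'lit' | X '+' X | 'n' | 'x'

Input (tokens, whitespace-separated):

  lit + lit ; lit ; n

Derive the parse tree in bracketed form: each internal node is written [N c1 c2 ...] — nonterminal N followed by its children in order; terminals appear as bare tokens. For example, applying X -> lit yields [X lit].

[List [List [List [X [X lit] + [X lit]]] ; [X lit]] ; [X n]]

List
List ; X
List ; X ; X
X ; X ; X
X + X ; X ; X
lit + X ; X ; X
lit + lit ; X ; X
lit + lit ; lit ; X
lit + lit ; lit ; n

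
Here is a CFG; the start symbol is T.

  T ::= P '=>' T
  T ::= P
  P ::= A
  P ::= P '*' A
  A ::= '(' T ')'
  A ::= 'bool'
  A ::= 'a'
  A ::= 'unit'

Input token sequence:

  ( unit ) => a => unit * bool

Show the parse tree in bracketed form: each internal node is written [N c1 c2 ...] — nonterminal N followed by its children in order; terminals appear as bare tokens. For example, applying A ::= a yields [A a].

T
P => T
A => T
( T ) => T
( P ) => T
( A ) => T
( unit ) => T
( unit ) => P => T
( unit ) => A => T
( unit ) => a => T
( unit ) => a => P
( unit ) => a => P * A
( unit ) => a => A * A
( unit ) => a => unit * A
( unit ) => a => unit * bool

[T [P [A ( [T [P [A unit]]] )]] => [T [P [A a]] => [T [P [P [A unit]] * [A bool]]]]]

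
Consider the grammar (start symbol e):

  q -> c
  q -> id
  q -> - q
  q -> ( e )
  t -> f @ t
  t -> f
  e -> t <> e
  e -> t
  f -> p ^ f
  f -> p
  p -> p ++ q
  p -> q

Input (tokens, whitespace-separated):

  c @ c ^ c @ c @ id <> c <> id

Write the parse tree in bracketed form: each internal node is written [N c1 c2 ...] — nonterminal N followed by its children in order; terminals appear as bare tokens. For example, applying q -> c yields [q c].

[e [t [f [p [q c]]] @ [t [f [p [q c]] ^ [f [p [q c]]]] @ [t [f [p [q c]]] @ [t [f [p [q id]]]]]]] <> [e [t [f [p [q c]]]] <> [e [t [f [p [q id]]]]]]]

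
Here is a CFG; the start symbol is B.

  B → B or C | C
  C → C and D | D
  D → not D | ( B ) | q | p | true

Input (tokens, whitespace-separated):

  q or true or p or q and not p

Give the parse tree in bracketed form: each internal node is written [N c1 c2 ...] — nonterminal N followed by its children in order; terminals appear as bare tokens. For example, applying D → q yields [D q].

B
B or C
B or C or C
B or C or C or C
C or C or C or C
D or C or C or C
q or C or C or C
q or D or C or C
q or true or C or C
q or true or D or C
q or true or p or C
q or true or p or C and D
q or true or p or D and D
q or true or p or q and D
q or true or p or q and not D
q or true or p or q and not p

[B [B [B [B [C [D q]]] or [C [D true]]] or [C [D p]]] or [C [C [D q]] and [D not [D p]]]]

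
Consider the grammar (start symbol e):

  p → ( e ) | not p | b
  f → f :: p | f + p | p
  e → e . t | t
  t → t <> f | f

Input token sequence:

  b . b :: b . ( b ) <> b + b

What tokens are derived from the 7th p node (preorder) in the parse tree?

[e [e [e [t [f [p b]]]] . [t [f [f [p b]] :: [p b]]]] . [t [t [f [p ( [e [t [f [p b]]]] )]]] <> [f [f [p b]] + [p b]]]]

b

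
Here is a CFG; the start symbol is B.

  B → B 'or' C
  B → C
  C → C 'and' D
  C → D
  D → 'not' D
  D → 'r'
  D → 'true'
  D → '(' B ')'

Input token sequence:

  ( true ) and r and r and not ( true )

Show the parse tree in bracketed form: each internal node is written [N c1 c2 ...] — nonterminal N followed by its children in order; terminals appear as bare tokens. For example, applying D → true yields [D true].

[B [C [C [C [C [D ( [B [C [D true]]] )]] and [D r]] and [D r]] and [D not [D ( [B [C [D true]]] )]]]]

B
C
C and D
C and D and D
C and D and D and D
D and D and D and D
( B ) and D and D and D
( C ) and D and D and D
( D ) and D and D and D
( true ) and D and D and D
( true ) and r and D and D
( true ) and r and r and D
( true ) and r and r and not D
( true ) and r and r and not ( B )
( true ) and r and r and not ( C )
( true ) and r and r and not ( D )
( true ) and r and r and not ( true )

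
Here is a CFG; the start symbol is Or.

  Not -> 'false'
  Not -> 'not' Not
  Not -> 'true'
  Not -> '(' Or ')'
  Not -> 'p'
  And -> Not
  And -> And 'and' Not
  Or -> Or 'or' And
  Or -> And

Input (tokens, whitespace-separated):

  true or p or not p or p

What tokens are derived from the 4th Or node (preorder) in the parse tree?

true

[Or [Or [Or [Or [And [Not true]]] or [And [Not p]]] or [And [Not not [Not p]]]] or [And [Not p]]]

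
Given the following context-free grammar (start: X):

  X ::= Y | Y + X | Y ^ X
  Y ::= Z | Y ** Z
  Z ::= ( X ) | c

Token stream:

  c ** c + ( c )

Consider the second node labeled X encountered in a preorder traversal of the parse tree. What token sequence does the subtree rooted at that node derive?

[X [Y [Y [Z c]] ** [Z c]] + [X [Y [Z ( [X [Y [Z c]]] )]]]]

( c )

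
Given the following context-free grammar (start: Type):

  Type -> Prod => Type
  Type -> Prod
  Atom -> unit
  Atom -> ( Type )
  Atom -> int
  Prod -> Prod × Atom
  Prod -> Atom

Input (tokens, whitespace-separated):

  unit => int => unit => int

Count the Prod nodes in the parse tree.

[Type [Prod [Atom unit]] => [Type [Prod [Atom int]] => [Type [Prod [Atom unit]] => [Type [Prod [Atom int]]]]]]

4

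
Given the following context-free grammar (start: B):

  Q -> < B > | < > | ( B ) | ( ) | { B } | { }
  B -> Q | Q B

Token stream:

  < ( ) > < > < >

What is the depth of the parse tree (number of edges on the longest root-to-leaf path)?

4

[B [Q < [B [Q ( )]] >] [B [Q < >] [B [Q < >]]]]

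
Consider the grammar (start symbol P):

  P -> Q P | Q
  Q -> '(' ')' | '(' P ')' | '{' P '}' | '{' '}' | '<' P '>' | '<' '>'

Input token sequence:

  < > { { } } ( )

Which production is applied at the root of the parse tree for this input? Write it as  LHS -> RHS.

P -> Q P

[P [Q < >] [P [Q { [P [Q { }]] }] [P [Q ( )]]]]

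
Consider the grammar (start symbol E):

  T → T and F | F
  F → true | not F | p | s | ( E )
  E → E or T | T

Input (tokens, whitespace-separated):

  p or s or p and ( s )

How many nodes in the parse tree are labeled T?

5

[E [E [E [T [F p]]] or [T [F s]]] or [T [T [F p]] and [F ( [E [T [F s]]] )]]]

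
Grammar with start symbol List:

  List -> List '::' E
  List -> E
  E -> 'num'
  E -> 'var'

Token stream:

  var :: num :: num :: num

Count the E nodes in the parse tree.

[List [List [List [List [E var]] :: [E num]] :: [E num]] :: [E num]]

4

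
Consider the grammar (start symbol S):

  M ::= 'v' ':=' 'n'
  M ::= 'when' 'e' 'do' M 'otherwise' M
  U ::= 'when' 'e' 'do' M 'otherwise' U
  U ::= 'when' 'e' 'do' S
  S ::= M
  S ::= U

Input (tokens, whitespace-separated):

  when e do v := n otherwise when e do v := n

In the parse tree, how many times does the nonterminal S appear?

2

[S [U when e do [M v := n] otherwise [U when e do [S [M v := n]]]]]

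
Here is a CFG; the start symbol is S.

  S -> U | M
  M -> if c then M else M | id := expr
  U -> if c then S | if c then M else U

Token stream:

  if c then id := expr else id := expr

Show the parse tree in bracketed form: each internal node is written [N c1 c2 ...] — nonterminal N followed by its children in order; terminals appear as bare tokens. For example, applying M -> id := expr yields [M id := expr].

S
M
if c then M else M
if c then id := expr else M
if c then id := expr else id := expr

[S [M if c then [M id := expr] else [M id := expr]]]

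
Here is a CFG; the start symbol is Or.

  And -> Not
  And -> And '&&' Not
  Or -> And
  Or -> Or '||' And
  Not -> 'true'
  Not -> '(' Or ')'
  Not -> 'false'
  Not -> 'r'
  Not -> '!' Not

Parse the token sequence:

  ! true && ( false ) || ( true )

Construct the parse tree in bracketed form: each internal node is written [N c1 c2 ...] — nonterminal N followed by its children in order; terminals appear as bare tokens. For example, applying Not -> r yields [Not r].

Or
Or || And
And || And
And && Not || And
Not && Not || And
! Not && Not || And
! true && Not || And
! true && ( Or ) || And
! true && ( And ) || And
! true && ( Not ) || And
! true && ( false ) || And
! true && ( false ) || Not
! true && ( false ) || ( Or )
! true && ( false ) || ( And )
! true && ( false ) || ( Not )
! true && ( false ) || ( true )

[Or [Or [And [And [Not ! [Not true]]] && [Not ( [Or [And [Not false]]] )]]] || [And [Not ( [Or [And [Not true]]] )]]]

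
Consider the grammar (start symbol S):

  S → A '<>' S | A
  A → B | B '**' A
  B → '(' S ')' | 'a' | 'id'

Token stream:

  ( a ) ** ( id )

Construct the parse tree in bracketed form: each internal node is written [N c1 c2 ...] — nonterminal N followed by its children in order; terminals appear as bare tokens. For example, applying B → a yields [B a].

S
A
B ** A
( S ) ** A
( A ) ** A
( B ) ** A
( a ) ** A
( a ) ** B
( a ) ** ( S )
( a ) ** ( A )
( a ) ** ( B )
( a ) ** ( id )

[S [A [B ( [S [A [B a]]] )] ** [A [B ( [S [A [B id]]] )]]]]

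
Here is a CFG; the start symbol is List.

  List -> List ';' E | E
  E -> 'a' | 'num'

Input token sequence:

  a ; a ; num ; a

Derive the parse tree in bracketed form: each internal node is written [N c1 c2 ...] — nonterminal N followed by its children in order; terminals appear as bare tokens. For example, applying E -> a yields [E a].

List
List ; E
List ; E ; E
List ; E ; E ; E
E ; E ; E ; E
a ; E ; E ; E
a ; a ; E ; E
a ; a ; num ; E
a ; a ; num ; a

[List [List [List [List [E a]] ; [E a]] ; [E num]] ; [E a]]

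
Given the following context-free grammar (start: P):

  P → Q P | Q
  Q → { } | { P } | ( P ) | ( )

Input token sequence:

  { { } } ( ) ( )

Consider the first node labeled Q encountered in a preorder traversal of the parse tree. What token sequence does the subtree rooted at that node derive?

{ { } }

[P [Q { [P [Q { }]] }] [P [Q ( )] [P [Q ( )]]]]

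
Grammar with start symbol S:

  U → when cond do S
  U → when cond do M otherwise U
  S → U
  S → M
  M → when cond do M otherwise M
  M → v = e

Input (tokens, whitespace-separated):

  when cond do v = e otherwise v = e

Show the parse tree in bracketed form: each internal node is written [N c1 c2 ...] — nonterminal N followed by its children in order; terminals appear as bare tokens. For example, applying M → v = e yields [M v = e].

S
M
when cond do M otherwise M
when cond do v = e otherwise M
when cond do v = e otherwise v = e

[S [M when cond do [M v = e] otherwise [M v = e]]]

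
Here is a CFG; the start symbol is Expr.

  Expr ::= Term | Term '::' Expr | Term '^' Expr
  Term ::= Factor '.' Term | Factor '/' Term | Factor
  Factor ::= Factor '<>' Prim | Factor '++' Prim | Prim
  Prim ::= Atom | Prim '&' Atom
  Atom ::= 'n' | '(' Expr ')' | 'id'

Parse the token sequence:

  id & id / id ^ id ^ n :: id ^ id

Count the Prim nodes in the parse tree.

7

[Expr [Term [Factor [Prim [Prim [Atom id]] & [Atom id]]] / [Term [Factor [Prim [Atom id]]]]] ^ [Expr [Term [Factor [Prim [Atom id]]]] ^ [Expr [Term [Factor [Prim [Atom n]]]] :: [Expr [Term [Factor [Prim [Atom id]]]] ^ [Expr [Term [Factor [Prim [Atom id]]]]]]]]]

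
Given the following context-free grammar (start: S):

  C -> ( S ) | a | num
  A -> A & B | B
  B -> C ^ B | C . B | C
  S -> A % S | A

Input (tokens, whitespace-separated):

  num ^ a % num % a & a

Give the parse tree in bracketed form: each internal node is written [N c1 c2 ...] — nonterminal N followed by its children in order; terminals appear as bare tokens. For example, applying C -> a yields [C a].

[S [A [B [C num] ^ [B [C a]]]] % [S [A [B [C num]]] % [S [A [A [B [C a]]] & [B [C a]]]]]]

S
A % S
B % S
C ^ B % S
num ^ B % S
num ^ C % S
num ^ a % S
num ^ a % A % S
num ^ a % B % S
num ^ a % C % S
num ^ a % num % S
num ^ a % num % A
num ^ a % num % A & B
num ^ a % num % B & B
num ^ a % num % C & B
num ^ a % num % a & B
num ^ a % num % a & C
num ^ a % num % a & a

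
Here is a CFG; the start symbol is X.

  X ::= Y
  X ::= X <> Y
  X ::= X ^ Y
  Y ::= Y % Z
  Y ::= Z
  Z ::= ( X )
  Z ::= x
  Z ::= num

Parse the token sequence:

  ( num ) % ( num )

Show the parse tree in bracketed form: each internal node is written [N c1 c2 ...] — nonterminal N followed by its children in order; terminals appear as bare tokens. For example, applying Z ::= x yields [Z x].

[X [Y [Y [Z ( [X [Y [Z num]]] )]] % [Z ( [X [Y [Z num]]] )]]]

X
Y
Y % Z
Z % Z
( X ) % Z
( Y ) % Z
( Z ) % Z
( num ) % Z
( num ) % ( X )
( num ) % ( Y )
( num ) % ( Z )
( num ) % ( num )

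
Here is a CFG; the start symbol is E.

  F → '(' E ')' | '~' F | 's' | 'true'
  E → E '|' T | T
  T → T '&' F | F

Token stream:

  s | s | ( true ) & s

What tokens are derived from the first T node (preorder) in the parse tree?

s

[E [E [E [T [F s]]] | [T [F s]]] | [T [T [F ( [E [T [F true]]] )]] & [F s]]]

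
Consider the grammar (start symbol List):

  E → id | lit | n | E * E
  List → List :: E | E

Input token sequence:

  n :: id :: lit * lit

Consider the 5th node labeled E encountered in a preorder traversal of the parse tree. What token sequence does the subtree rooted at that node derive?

lit

[List [List [List [E n]] :: [E id]] :: [E [E lit] * [E lit]]]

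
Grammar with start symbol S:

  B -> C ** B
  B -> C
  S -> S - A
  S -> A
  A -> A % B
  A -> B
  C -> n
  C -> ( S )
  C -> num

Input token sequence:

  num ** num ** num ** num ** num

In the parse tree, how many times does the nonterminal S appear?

1

[S [A [B [C num] ** [B [C num] ** [B [C num] ** [B [C num] ** [B [C num]]]]]]]]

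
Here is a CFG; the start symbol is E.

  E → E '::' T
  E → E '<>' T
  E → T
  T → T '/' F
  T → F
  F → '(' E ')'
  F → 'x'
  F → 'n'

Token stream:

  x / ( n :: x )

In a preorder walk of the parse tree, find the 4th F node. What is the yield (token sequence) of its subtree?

x

[E [T [T [F x]] / [F ( [E [E [T [F n]]] :: [T [F x]]] )]]]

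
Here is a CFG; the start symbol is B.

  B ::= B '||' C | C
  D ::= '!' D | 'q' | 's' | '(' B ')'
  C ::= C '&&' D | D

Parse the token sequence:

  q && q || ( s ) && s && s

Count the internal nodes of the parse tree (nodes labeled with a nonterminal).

[B [B [C [C [D q]] && [D q]]] || [C [C [C [D ( [B [C [D s]]] )]] && [D s]] && [D s]]]

15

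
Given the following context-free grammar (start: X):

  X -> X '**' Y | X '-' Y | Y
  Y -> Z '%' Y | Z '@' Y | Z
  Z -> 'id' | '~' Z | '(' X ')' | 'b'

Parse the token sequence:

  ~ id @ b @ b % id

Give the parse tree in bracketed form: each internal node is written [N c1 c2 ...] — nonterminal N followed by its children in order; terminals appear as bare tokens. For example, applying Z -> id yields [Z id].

[X [Y [Z ~ [Z id]] @ [Y [Z b] @ [Y [Z b] % [Y [Z id]]]]]]

X
Y
Z @ Y
~ Z @ Y
~ id @ Y
~ id @ Z @ Y
~ id @ b @ Y
~ id @ b @ Z % Y
~ id @ b @ b % Y
~ id @ b @ b % Z
~ id @ b @ b % id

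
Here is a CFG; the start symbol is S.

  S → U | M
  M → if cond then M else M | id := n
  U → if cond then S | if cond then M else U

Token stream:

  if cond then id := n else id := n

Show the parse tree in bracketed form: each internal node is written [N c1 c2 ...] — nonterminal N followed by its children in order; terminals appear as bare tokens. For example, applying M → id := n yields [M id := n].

S
M
if cond then M else M
if cond then id := n else M
if cond then id := n else id := n

[S [M if cond then [M id := n] else [M id := n]]]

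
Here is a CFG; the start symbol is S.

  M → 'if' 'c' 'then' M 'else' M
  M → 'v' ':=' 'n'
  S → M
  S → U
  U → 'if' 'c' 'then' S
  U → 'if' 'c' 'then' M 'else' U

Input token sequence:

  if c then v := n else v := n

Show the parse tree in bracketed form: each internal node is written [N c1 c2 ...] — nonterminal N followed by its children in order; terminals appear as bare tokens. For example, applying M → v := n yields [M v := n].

[S [M if c then [M v := n] else [M v := n]]]

S
M
if c then M else M
if c then v := n else M
if c then v := n else v := n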